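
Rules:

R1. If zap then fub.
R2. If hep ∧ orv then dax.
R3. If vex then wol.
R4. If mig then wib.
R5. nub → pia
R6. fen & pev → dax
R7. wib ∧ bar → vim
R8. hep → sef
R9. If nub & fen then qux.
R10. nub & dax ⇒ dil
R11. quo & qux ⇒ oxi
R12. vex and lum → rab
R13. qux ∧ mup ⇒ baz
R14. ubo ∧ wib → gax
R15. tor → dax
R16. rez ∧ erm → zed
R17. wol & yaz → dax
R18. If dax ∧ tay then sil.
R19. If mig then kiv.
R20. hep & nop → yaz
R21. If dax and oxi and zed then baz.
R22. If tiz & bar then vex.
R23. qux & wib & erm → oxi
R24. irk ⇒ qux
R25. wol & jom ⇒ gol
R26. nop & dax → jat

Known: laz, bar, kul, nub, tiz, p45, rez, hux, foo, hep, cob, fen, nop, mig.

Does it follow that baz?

Forward chaining from the given facts derives: wib, pia, vim, sef, qux, kiv, yaz, vex, wol, dax, jat, dil.
Rules concluding baz: R13 needs mup; R21 needs oxi — none of these are established.

No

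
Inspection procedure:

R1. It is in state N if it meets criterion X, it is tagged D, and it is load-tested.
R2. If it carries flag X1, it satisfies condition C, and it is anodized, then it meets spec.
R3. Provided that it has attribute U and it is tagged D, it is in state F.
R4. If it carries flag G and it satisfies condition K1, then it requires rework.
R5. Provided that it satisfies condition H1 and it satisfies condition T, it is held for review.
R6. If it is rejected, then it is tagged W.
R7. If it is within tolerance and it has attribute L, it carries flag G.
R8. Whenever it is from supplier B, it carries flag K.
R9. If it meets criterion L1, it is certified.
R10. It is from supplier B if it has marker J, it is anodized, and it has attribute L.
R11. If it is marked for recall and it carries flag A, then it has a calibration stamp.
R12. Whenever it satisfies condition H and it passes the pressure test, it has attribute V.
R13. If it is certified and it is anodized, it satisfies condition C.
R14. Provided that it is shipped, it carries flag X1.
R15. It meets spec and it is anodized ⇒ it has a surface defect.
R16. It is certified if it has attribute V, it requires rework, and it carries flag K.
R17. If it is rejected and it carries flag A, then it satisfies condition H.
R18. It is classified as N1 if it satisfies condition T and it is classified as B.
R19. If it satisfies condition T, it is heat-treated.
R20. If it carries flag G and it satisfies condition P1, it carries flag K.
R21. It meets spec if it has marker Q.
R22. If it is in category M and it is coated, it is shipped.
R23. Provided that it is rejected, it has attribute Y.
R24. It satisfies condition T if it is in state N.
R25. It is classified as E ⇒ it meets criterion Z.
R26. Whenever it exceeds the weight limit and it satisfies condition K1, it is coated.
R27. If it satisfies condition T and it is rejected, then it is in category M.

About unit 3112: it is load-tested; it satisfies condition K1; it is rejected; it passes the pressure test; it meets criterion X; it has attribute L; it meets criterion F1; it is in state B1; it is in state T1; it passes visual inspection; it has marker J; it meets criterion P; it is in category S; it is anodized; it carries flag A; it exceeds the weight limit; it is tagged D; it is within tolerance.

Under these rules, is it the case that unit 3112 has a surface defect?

Yes

By R1 (it meets criterion X, it is tagged D, it is load-tested): it is in state N.
By R7 (it is within tolerance, it has attribute L): it carries flag G.
By R10 (it has marker J, it is anodized, it has attribute L): it is from supplier B.
By R17 (it is rejected, it carries flag A): it satisfies condition H.
By R24 (it is in state N): it satisfies condition T.
By R26 (it exceeds the weight limit, it satisfies condition K1): it is coated.
By R27 (it satisfies condition T, it is rejected): it is in category M.
By R4 (it carries flag G, it satisfies condition K1): it requires rework.
By R8 (it is from supplier B): it carries flag K.
By R12 (it satisfies condition H, it passes the pressure test): it has attribute V.
By R16 (it has attribute V, it requires rework, it carries flag K): it is certified.
By R22 (it is in category M, it is coated): it is shipped.
By R13 (it is certified, it is anodized): it satisfies condition C.
By R14 (it is shipped): it carries flag X1.
By R2 (it carries flag X1, it satisfies condition C, it is anodized): it meets spec.
By R15 (it meets spec, it is anodized): it has a surface defect.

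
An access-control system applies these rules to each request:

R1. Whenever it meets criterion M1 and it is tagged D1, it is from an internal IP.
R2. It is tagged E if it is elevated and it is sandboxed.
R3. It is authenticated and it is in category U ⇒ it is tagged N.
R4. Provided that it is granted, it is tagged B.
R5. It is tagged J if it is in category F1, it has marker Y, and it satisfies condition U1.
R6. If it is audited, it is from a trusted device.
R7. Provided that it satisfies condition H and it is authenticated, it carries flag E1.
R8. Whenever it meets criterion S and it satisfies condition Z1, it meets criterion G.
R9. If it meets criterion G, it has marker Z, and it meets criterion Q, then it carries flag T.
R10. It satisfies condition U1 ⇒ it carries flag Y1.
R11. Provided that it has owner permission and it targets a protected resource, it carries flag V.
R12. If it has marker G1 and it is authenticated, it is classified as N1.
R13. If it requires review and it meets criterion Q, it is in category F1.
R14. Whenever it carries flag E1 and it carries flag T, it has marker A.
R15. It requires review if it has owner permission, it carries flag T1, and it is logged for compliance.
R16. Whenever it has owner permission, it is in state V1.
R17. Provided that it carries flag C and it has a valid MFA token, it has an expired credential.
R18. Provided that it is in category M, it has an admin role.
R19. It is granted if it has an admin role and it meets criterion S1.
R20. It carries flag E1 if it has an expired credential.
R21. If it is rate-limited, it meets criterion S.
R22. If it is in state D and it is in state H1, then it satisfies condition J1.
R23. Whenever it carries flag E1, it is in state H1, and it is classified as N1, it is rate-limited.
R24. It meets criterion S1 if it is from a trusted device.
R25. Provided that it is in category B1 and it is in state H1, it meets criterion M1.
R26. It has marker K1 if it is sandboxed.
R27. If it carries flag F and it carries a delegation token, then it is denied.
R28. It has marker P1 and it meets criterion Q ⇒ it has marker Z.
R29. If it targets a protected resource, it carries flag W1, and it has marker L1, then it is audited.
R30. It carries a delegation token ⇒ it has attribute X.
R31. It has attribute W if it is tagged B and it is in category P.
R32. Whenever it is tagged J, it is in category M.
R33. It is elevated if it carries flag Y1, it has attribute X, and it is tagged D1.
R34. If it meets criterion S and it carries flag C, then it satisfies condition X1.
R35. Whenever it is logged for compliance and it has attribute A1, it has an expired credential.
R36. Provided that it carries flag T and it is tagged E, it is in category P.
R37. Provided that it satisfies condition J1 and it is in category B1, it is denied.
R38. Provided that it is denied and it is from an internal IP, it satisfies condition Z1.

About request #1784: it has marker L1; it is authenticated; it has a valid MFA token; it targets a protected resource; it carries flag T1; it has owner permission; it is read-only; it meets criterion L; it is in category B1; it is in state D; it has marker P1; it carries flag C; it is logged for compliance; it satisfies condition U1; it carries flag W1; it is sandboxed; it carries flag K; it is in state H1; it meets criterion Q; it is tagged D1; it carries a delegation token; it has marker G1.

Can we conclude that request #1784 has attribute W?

Forward chaining from the given facts derives: carries flag Y1, carries flag V, is classified as N1, requires review, is in state V1, has an expired credential, carries flag E1, satisfies condition J1, is rate-limited, meets criterion M1, has marker K1, has marker Z, is audited, has attribute X, is elevated, is denied, is from an internal IP, is tagged E, is from a trusted device, is in category F1, meets criterion S, meets criterion S1, satisfies condition X1, satisfies condition Z1, meets criterion G, carries flag T, has marker A, is in category P.
The only rule concluding "it has attribute W" is R31, which needs "it is tagged B"; that is never established.

No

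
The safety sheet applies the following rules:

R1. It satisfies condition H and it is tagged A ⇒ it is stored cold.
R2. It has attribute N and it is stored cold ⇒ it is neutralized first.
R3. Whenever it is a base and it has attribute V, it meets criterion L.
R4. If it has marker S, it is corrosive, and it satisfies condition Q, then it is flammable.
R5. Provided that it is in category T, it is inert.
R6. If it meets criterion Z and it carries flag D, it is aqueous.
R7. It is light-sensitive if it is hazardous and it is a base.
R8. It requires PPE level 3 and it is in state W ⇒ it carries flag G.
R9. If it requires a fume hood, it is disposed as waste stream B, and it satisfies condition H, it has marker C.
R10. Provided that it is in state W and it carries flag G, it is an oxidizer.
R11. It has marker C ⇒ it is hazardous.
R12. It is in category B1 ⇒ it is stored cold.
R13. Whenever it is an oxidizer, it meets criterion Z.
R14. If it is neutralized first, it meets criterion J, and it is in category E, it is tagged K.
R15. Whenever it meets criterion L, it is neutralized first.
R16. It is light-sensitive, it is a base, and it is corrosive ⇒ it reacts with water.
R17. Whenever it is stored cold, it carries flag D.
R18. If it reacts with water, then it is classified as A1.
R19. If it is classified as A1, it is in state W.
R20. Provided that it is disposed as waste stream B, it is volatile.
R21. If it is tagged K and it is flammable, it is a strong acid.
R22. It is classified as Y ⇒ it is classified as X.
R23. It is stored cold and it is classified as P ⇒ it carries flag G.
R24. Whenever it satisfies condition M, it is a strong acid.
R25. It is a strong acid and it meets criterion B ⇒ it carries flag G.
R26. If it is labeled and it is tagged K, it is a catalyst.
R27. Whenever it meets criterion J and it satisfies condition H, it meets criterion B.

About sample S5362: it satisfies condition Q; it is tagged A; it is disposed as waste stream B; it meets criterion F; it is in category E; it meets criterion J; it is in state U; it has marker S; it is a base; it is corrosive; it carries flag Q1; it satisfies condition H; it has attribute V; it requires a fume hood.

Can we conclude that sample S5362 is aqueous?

Yes

By R1 (it satisfies condition H, it is tagged A): it is stored cold.
By R3 (it is a base, it has attribute V): it meets criterion L.
By R4 (it has marker S, it is corrosive, it satisfies condition Q): it is flammable.
By R9 (it requires a fume hood, it is disposed as waste stream B, it satisfies condition H): it has marker C.
By R11 (it has marker C): it is hazardous.
By R15 (it meets criterion L): it is neutralized first.
By R17 (it is stored cold): it carries flag D.
By R27 (it meets criterion J, it satisfies condition H): it meets criterion B.
By R7 (it is hazardous, it is a base): it is light-sensitive.
By R14 (it is neutralized first, it meets criterion J, it is in category E): it is tagged K.
By R16 (it is light-sensitive, it is a base, it is corrosive): it reacts with water.
By R18 (it reacts with water): it is classified as A1.
By R19 (it is classified as A1): it is in state W.
By R21 (it is tagged K, it is flammable): it is a strong acid.
By R25 (it is a strong acid, it meets criterion B): it carries flag G.
By R10 (it is in state W, it carries flag G): it is an oxidizer.
By R13 (it is an oxidizer): it meets criterion Z.
By R6 (it meets criterion Z, it carries flag D): it is aqueous.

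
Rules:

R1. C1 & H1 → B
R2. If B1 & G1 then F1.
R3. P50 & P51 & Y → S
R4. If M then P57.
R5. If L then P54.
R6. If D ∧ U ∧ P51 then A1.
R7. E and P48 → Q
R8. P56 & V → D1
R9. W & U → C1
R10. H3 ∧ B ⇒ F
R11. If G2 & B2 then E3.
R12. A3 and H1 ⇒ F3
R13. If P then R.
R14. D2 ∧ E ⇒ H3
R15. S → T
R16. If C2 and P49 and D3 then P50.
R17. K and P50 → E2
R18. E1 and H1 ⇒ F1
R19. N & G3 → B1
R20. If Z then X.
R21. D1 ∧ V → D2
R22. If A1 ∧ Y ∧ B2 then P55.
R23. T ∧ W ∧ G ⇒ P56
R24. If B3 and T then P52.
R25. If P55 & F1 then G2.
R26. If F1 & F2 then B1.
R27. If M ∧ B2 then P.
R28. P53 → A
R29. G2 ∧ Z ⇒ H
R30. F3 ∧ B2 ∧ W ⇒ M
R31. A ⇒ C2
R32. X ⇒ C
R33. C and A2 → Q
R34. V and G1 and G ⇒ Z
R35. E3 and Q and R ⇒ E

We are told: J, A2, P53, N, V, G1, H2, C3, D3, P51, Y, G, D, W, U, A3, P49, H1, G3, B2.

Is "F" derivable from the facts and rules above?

Yes

A1  (by R6: D, U, P51)
C1  (by R9: W, U)
F3  (by R12: A3, H1)
B1  (by R19: N, G3)
P55  (by R22: A1, Y, B2)
A  (by R28: P53)
M  (by R30: F3, B2, W)
C2  (by R31: A)
Z  (by R34: V, G1, G)
B  (by R1: C1, H1)
F1  (by R2: B1, G1)
P50  (by R16: C2, P49, D3)
X  (by R20: Z)
G2  (by R25: P55, F1)
P  (by R27: M, B2)
C  (by R32: X)
Q  (by R33: C, A2)
S  (by R3: P50, P51, Y)
E3  (by R11: G2, B2)
R  (by R13: P)
T  (by R15: S)
P56  (by R23: T, W, G)
E  (by R35: E3, Q, R)
D1  (by R8: P56, V)
D2  (by R21: D1, V)
H3  (by R14: D2, E)
F  (by R10: H3, B)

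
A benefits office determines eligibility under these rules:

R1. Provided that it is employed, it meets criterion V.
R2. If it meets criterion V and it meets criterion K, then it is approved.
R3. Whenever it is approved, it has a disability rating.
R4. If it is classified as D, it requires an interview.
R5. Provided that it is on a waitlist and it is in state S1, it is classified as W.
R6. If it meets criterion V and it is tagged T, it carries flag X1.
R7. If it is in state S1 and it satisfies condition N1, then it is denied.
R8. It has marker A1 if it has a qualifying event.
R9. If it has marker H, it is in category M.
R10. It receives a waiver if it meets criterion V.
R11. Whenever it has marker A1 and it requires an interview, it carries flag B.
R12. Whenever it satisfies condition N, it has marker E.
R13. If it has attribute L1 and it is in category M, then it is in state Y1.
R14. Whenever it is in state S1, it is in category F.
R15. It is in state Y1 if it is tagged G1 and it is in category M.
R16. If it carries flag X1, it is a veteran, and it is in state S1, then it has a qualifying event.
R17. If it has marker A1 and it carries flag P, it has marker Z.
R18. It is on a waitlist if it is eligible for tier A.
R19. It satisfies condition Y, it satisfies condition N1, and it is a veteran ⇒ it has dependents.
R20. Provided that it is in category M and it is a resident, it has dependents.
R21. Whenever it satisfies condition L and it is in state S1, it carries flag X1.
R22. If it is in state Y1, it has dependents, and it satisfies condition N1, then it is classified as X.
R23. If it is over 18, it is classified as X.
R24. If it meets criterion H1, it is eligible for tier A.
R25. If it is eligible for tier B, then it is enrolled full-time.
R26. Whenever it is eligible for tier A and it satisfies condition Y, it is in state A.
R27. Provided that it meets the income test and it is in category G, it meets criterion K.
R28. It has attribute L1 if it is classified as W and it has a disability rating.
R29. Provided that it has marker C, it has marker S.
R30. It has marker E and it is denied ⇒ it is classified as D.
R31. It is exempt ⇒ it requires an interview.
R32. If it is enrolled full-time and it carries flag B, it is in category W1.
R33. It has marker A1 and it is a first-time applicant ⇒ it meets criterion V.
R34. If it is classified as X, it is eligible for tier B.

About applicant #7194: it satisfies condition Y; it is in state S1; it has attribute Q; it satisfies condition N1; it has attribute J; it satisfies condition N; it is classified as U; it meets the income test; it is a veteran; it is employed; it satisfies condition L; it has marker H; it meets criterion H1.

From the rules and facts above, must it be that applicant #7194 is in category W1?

Forward chaining from the given facts derives: meets criterion V, is denied, is in category M, receives a waiver, has marker E, is in category F, has dependents, carries flag X1, is eligible for tier A, is in state A, is classified as D, requires an interview, has a qualifying event, is on a waitlist, is classified as W, has marker A1, carries flag B.
The only rule concluding "it is in category W1" is R32, which needs "it is enrolled full-time"; that is never established.

No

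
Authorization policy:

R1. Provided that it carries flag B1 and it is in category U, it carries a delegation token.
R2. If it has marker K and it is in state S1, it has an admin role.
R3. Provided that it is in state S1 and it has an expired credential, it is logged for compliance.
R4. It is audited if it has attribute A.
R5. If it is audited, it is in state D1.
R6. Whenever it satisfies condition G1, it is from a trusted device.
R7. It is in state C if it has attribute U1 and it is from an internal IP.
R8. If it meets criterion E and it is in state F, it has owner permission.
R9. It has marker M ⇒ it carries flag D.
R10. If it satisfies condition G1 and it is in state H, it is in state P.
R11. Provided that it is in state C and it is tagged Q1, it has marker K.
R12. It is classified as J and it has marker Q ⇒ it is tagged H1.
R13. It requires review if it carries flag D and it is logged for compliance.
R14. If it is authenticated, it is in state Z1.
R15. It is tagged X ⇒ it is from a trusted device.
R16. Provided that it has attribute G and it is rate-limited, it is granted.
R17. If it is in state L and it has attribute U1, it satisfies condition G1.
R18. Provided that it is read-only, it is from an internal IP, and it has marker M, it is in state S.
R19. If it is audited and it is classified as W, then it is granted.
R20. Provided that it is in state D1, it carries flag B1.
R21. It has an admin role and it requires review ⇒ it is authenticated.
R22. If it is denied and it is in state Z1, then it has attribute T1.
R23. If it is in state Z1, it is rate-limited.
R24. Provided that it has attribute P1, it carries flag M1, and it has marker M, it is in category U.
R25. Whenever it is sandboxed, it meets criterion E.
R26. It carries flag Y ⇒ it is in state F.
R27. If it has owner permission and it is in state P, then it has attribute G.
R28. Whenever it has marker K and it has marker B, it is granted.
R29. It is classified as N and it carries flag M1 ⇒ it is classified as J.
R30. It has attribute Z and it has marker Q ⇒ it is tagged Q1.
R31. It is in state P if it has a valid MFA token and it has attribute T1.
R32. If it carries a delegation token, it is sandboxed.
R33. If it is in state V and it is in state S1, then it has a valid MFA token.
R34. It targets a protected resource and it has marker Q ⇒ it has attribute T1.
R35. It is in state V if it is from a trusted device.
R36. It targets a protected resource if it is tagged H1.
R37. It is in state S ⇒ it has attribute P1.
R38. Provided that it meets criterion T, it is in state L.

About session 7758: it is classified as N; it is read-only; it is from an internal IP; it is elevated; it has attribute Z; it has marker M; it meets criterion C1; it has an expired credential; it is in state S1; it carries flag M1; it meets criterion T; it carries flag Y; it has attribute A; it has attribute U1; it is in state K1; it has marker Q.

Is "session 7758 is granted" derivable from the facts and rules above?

Yes

By R3 (it is in state S1, it has an expired credential): it is logged for compliance.
By R4 (it has attribute A): it is audited.
By R5 (it is audited): it is in state D1.
By R7 (it has attribute U1, it is from an internal IP): it is in state C.
By R9 (it has marker M): it carries flag D.
By R13 (it carries flag D, it is logged for compliance): it requires review.
By R18 (it is read-only, it is from an internal IP, it has marker M): it is in state S.
By R20 (it is in state D1): it carries flag B1.
By R26 (it carries flag Y): it is in state F.
By R29 (it is classified as N, it carries flag M1): it is classified as J.
By R30 (it has attribute Z, it has marker Q): it is tagged Q1.
By R37 (it is in state S): it has attribute P1.
By R38 (it meets criterion T): it is in state L.
By R11 (it is in state C, it is tagged Q1): it has marker K.
By R12 (it is classified as J, it has marker Q): it is tagged H1.
By R17 (it is in state L, it has attribute U1): it satisfies condition G1.
By R24 (it has attribute P1, it carries flag M1, it has marker M): it is in category U.
By R36 (it is tagged H1): it targets a protected resource.
By R1 (it carries flag B1, it is in category U): it carries a delegation token.
By R2 (it has marker K, it is in state S1): it has an admin role.
By R6 (it satisfies condition G1): it is from a trusted device.
By R21 (it has an admin role, it requires review): it is authenticated.
By R32 (it carries a delegation token): it is sandboxed.
By R34 (it targets a protected resource, it has marker Q): it has attribute T1.
By R35 (it is from a trusted device): it is in state V.
By R14 (it is authenticated): it is in state Z1.
By R23 (it is in state Z1): it is rate-limited.
By R25 (it is sandboxed): it meets criterion E.
By R33 (it is in state V, it is in state S1): it has a valid MFA token.
By R8 (it meets criterion E, it is in state F): it has owner permission.
By R31 (it has a valid MFA token, it has attribute T1): it is in state P.
By R27 (it has owner permission, it is in state P): it has attribute G.
By R16 (it has attribute G, it is rate-limited): it is granted.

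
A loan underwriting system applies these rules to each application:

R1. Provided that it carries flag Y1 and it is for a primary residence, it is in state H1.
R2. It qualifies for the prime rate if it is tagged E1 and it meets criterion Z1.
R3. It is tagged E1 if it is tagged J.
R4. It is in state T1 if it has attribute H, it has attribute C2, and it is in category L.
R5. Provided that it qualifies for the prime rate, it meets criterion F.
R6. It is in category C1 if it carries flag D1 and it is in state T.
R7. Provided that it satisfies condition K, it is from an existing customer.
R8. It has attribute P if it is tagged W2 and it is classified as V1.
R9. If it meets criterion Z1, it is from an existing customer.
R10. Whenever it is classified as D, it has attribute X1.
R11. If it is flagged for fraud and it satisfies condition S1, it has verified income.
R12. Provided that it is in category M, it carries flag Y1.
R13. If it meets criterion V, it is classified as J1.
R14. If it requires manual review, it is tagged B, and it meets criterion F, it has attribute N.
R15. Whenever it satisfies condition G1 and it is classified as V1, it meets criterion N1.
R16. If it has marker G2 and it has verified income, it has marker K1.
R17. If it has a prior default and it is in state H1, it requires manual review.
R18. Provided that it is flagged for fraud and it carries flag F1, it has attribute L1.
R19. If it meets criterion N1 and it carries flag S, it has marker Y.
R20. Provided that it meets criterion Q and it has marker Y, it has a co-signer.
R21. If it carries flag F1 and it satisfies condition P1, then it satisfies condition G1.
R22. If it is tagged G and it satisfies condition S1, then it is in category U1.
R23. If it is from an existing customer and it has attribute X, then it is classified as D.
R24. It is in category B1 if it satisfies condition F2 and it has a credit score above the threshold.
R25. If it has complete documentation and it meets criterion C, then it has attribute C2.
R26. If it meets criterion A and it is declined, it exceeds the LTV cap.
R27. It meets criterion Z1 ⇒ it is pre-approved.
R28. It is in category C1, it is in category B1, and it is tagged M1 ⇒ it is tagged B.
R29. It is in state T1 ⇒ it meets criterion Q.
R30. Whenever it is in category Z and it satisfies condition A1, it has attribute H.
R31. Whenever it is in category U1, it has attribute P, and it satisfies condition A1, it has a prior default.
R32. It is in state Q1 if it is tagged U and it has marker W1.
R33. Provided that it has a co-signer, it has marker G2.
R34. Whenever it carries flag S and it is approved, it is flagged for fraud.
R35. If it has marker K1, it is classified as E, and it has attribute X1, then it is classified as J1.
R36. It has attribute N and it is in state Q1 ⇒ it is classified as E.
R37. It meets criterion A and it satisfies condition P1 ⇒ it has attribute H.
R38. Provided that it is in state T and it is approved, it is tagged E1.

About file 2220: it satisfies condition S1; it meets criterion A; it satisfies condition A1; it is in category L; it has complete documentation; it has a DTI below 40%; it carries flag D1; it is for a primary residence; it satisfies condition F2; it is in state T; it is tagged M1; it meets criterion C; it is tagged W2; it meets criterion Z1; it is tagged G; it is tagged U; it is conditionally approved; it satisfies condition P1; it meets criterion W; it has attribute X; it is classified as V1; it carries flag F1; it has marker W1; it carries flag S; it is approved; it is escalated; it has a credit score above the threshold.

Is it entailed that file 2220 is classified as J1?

Forward chaining from the given facts derives: is in category C1, has attribute P, is from an existing customer, satisfies condition G1, is in category U1, is classified as D, is in category B1, has attribute C2, is pre-approved, is tagged B, has a prior default, is in state Q1, is flagged for fraud, has attribute H, is tagged E1, qualifies for the prime rate, is in state T1, meets criterion F, has attribute X1, has verified income, meets criterion N1, has attribute L1, has marker Y, meets criterion Q, has a co-signer, has marker G2, has marker K1.
Rules concluding "it is classified as J1": R13 needs "it meets criterion V"; R35 needs "it is classified as E" — none of these are established.

No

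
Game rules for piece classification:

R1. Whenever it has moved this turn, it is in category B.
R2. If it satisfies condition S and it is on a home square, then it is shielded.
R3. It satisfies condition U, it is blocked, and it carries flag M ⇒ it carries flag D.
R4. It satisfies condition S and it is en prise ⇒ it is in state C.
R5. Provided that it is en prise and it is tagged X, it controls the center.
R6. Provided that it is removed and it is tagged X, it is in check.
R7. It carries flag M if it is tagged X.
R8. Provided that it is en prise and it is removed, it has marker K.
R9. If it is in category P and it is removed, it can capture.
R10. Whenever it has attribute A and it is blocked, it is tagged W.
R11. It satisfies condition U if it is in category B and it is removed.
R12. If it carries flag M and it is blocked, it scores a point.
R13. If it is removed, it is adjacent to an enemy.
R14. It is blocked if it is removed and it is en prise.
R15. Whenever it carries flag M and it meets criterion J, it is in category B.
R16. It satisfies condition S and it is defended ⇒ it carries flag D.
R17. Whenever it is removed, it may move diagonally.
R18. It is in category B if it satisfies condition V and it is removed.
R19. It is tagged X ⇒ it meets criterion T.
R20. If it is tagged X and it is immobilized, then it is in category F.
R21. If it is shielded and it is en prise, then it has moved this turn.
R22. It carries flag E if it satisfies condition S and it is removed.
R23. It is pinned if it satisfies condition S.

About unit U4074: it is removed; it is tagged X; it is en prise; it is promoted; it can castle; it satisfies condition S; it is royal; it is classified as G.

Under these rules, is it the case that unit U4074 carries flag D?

No

Forward chaining from the given facts derives: is in state C, controls the center, is in check, carries flag M, has marker K, is adjacent to an enemy, is blocked, may move diagonally, meets criterion T, carries flag E, is pinned, scores a point.
Rules concluding "it carries flag D": R3 needs "it satisfies condition U"; R16 needs "it is defended" — none of these are established.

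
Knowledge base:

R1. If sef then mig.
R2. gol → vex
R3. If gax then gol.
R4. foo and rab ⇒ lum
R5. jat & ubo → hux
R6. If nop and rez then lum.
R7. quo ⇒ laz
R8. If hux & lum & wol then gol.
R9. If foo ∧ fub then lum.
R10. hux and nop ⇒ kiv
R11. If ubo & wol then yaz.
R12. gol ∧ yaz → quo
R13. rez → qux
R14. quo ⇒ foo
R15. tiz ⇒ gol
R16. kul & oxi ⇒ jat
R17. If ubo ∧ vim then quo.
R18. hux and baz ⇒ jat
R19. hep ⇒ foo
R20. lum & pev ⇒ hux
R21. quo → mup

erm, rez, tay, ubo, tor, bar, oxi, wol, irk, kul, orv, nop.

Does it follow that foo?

lum  (by R6: nop, rez)
yaz  (by R11: ubo, wol)
jat  (by R16: kul, oxi)
hux  (by R5: jat, ubo)
gol  (by R8: hux, lum, wol)
quo  (by R12: gol, yaz)
foo  (by R14: quo)

Yes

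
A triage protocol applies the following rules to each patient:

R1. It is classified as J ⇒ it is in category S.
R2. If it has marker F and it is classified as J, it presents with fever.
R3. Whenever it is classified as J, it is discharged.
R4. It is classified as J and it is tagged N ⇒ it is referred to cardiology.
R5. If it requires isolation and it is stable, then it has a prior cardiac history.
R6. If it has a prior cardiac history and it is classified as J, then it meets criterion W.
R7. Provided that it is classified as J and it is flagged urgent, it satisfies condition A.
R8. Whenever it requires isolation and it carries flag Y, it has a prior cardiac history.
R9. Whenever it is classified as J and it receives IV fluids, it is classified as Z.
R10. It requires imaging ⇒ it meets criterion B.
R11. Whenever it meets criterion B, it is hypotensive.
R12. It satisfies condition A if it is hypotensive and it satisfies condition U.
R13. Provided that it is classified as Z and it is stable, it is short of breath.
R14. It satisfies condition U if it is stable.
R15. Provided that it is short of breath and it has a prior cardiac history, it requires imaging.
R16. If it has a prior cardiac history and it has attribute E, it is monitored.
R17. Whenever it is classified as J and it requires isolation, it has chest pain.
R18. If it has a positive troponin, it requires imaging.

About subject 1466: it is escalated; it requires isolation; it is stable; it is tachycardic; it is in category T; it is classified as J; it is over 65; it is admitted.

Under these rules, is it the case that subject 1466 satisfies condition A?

No

Forward chaining from the given facts derives: is in category S, is discharged, has a prior cardiac history, meets criterion W, satisfies condition U, has chest pain.
Rules concluding "it satisfies condition A": R7 needs "it is flagged urgent"; R12 needs "it is hypotensive" — none of these are established.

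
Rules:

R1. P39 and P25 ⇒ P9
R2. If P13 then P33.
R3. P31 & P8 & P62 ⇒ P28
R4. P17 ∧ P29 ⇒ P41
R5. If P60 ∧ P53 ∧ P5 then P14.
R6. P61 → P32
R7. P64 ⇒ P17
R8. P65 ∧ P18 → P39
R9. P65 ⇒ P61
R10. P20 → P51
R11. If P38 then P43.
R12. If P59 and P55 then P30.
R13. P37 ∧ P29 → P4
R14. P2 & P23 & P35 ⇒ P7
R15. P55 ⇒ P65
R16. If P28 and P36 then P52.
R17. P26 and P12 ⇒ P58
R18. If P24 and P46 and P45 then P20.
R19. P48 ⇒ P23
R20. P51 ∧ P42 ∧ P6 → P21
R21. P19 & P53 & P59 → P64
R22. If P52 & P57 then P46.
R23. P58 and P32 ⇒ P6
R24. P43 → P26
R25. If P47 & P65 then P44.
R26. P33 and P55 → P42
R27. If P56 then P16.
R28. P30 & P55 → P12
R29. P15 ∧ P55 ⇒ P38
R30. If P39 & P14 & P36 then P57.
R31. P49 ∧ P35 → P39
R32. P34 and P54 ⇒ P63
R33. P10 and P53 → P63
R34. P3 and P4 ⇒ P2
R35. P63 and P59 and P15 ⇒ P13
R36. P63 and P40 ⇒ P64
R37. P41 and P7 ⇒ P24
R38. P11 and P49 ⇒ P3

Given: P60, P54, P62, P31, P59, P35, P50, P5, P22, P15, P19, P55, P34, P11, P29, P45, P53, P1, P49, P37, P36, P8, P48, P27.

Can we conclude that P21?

Yes

P28  (by R3: P31, P8, P62)
P14  (by R5: P60, P53, P5)
P30  (by R12: P59, P55)
P4  (by R13: P37, P29)
P65  (by R15: P55)
P52  (by R16: P28, P36)
P23  (by R19: P48)
P64  (by R21: P19, P53, P59)
P12  (by R28: P30, P55)
P38  (by R29: P15, P55)
P39  (by R31: P49, P35)
P63  (by R32: P34, P54)
P13  (by R35: P63, P59, P15)
P3  (by R38: P11, P49)
P33  (by R2: P13)
P17  (by R7: P64)
P61  (by R9: P65)
P43  (by R11: P38)
P26  (by R24: P43)
P42  (by R26: P33, P55)
P57  (by R30: P39, P14, P36)
P2  (by R34: P3, P4)
P41  (by R4: P17, P29)
P32  (by R6: P61)
P7  (by R14: P2, P23, P35)
P58  (by R17: P26, P12)
P46  (by R22: P52, P57)
P6  (by R23: P58, P32)
P24  (by R37: P41, P7)
P20  (by R18: P24, P46, P45)
P51  (by R10: P20)
P21  (by R20: P51, P42, P6)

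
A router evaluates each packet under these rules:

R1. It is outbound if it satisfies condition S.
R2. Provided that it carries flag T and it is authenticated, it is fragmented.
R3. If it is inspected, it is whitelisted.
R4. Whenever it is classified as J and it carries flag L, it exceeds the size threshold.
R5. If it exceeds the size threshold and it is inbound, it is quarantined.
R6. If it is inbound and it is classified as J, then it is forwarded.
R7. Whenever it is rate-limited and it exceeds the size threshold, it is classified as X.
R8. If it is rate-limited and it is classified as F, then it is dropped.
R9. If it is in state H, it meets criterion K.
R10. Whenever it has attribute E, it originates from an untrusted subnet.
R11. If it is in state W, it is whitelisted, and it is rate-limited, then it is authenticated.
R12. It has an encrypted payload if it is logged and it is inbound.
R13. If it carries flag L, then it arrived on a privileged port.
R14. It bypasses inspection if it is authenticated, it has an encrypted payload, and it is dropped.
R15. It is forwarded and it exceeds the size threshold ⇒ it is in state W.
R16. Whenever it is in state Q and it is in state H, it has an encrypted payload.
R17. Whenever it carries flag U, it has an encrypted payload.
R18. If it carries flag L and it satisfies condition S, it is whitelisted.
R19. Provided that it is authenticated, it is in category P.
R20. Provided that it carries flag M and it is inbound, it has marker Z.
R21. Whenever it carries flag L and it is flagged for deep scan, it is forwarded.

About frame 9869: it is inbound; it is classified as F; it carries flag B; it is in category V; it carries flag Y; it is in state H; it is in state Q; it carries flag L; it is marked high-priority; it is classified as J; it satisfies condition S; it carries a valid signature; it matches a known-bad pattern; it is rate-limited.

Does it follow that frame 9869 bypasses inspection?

By R4 (it is classified as J, it carries flag L): it exceeds the size threshold.
By R6 (it is inbound, it is classified as J): it is forwarded.
By R8 (it is rate-limited, it is classified as F): it is dropped.
By R15 (it is forwarded, it exceeds the size threshold): it is in state W.
By R16 (it is in state Q, it is in state H): it has an encrypted payload.
By R18 (it carries flag L, it satisfies condition S): it is whitelisted.
By R11 (it is in state W, it is whitelisted, it is rate-limited): it is authenticated.
By R14 (it is authenticated, it has an encrypted payload, it is dropped): it bypasses inspection.

Yes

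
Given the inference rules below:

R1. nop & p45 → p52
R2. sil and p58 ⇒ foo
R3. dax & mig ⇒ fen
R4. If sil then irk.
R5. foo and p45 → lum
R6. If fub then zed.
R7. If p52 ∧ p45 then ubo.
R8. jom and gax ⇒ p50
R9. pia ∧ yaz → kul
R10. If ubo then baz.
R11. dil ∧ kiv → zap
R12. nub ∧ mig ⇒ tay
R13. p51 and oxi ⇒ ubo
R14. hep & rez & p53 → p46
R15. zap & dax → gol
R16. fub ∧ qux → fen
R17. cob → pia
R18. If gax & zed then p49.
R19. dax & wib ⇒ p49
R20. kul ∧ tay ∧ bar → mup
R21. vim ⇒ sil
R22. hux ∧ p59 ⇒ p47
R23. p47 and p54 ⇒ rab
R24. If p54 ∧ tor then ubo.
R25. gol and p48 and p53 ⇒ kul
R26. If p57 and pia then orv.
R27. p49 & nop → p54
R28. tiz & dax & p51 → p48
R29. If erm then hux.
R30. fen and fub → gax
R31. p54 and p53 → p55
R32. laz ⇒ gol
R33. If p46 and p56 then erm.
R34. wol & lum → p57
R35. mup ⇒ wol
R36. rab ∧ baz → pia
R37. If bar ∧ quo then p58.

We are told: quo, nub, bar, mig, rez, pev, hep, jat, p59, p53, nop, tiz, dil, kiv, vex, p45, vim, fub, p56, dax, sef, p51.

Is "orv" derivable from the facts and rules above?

p52  (by R1: nop, p45)
fen  (by R3: dax, mig)
zed  (by R6: fub)
ubo  (by R7: p52, p45)
baz  (by R10: ubo)
zap  (by R11: dil, kiv)
tay  (by R12: nub, mig)
p46  (by R14: hep, rez, p53)
gol  (by R15: zap, dax)
sil  (by R21: vim)
p48  (by R28: tiz, dax, p51)
gax  (by R30: fen, fub)
erm  (by R33: p46, p56)
p58  (by R37: bar, quo)
foo  (by R2: sil, p58)
lum  (by R5: foo, p45)
p49  (by R18: gax, zed)
kul  (by R25: gol, p48, p53)
p54  (by R27: p49, nop)
hux  (by R29: erm)
mup  (by R20: kul, tay, bar)
p47  (by R22: hux, p59)
rab  (by R23: p47, p54)
wol  (by R35: mup)
pia  (by R36: rab, baz)
p57  (by R34: wol, lum)
orv  (by R26: p57, pia)

Yes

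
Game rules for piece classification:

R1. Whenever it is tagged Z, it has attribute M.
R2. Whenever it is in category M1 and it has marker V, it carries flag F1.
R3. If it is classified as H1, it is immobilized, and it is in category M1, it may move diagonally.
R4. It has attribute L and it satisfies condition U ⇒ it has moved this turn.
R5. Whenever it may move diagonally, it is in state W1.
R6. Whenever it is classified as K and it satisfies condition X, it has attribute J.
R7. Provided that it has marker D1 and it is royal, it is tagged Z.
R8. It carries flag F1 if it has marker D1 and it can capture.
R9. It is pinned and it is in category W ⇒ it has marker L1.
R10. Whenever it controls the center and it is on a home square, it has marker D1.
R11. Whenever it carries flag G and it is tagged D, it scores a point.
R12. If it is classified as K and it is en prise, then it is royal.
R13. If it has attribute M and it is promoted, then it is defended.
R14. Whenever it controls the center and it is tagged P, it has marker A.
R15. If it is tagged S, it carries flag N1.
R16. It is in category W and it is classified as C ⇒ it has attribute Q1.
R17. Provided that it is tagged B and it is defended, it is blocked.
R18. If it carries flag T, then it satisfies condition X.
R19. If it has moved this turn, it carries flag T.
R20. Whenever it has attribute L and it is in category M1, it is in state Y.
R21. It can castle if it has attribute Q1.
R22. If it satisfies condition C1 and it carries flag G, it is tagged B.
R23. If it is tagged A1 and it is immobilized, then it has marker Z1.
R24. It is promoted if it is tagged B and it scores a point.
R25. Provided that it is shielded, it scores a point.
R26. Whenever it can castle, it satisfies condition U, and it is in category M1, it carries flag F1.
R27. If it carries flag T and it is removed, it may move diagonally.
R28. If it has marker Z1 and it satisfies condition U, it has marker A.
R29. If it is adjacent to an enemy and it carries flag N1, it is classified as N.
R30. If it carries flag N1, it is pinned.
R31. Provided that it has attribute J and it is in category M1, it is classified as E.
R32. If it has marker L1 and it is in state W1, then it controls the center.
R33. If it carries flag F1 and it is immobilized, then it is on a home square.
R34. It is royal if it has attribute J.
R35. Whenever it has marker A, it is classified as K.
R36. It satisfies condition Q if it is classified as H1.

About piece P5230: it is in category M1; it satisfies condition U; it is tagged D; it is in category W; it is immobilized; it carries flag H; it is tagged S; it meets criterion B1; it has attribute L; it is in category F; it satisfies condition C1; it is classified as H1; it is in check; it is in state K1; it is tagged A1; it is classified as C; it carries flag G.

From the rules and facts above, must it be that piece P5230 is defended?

By R3 (it is classified as H1, it is immobilized, it is in category M1): it may move diagonally.
By R4 (it has attribute L, it satisfies condition U): it has moved this turn.
By R5 (it may move diagonally): it is in state W1.
By R11 (it carries flag G, it is tagged D): it scores a point.
By R15 (it is tagged S): it carries flag N1.
By R16 (it is in category W, it is classified as C): it has attribute Q1.
By R19 (it has moved this turn): it carries flag T.
By R21 (it has attribute Q1): it can castle.
By R22 (it satisfies condition C1, it carries flag G): it is tagged B.
By R23 (it is tagged A1, it is immobilized): it has marker Z1.
By R24 (it is tagged B, it scores a point): it is promoted.
By R26 (it can castle, it satisfies condition U, it is in category M1): it carries flag F1.
By R28 (it has marker Z1, it satisfies condition U): it has marker A.
By R30 (it carries flag N1): it is pinned.
By R33 (it carries flag F1, it is immobilized): it is on a home square.
By R35 (it has marker A): it is classified as K.
By R9 (it is pinned, it is in category W): it has marker L1.
By R18 (it carries flag T): it satisfies condition X.
By R32 (it has marker L1, it is in state W1): it controls the center.
By R6 (it is classified as K, it satisfies condition X): it has attribute J.
By R10 (it controls the center, it is on a home square): it has marker D1.
By R34 (it has attribute J): it is royal.
By R7 (it has marker D1, it is royal): it is tagged Z.
By R1 (it is tagged Z): it has attribute M.
By R13 (it has attribute M, it is promoted): it is defended.

Yes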